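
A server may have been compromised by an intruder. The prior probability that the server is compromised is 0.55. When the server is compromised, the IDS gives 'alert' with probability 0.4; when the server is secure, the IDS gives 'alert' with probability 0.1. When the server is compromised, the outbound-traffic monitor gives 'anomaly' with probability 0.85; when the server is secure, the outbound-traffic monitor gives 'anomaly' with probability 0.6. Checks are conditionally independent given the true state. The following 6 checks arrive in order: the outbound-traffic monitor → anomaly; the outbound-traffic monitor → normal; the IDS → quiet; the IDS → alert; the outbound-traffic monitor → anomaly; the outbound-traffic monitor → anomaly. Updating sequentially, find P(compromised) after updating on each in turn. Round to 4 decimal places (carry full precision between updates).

0.7765

Apply Bayes' rule sequentially, carrying P(compromised) forward.
After the outbound-traffic monitor='anomaly': P(compromised) = 0.85·0.5500 / (0.85·0.5500 + 0.6·0.4500) ≈ 0.6339
After the outbound-traffic monitor='normal': P(compromised) = 0.15·0.6339 / (0.15·0.6339 + 0.4·0.3661) ≈ 0.3937
After the IDS='quiet': P(compromised) = 0.6·0.3937 / (0.6·0.3937 + 0.9·0.6063) ≈ 0.3021
After the IDS='alert': P(compromised) = 0.4·0.3021 / (0.4·0.3021 + 0.1·0.6979) ≈ 0.6339
After the outbound-traffic monitor='anomaly': P(compromised) = 0.85·0.6339 / (0.85·0.6339 + 0.6·0.3661) ≈ 0.7104
After the outbound-traffic monitor='anomaly': P(compromised) = 0.85·0.7104 / (0.85·0.7104 + 0.6·0.2896) ≈ 0.7765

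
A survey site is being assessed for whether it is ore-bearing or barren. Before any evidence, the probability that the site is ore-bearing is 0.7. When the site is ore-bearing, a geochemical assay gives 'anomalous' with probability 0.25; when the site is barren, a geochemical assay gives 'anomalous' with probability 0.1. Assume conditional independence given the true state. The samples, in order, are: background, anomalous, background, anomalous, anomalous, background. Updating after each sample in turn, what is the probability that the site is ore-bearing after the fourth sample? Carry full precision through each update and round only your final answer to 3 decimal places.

After 'background': P(ore) = 0.75·0.7000 / (0.75·0.7000 + 0.9·0.3000) ≈ 0.6604
After 'anomalous': P(ore) = 0.25·0.6604 / (0.25·0.6604 + 0.1·0.3396) ≈ 0.8294
After 'background': P(ore) = 0.75·0.8294 / (0.75·0.8294 + 0.9·0.1706) ≈ 0.8020
After 'anomalous': P(ore) = 0.25·0.8020 / (0.25·0.8020 + 0.1·0.1980) ≈ 0.9101

0.910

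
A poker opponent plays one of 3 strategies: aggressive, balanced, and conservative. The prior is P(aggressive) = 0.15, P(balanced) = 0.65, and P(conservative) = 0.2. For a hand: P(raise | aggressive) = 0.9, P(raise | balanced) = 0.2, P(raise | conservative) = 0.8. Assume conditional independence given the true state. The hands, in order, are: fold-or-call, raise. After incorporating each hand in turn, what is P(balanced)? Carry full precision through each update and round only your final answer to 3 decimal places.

0.696

After 'fold-or-call': normaliser = 0.1·0.1500 + 0.8·0.6500 + 0.2·0.2000; P(aggressive) ≈ 0.0261, P(balanced) ≈ 0.9043, P(conservative) ≈ 0.0696
After 'raise': normaliser = 0.9·0.0261 + 0.2·0.9043 + 0.8·0.0696; P(aggressive) ≈ 0.0903, P(balanced) ≈ 0.6957, P(conservative) ≈ 0.2140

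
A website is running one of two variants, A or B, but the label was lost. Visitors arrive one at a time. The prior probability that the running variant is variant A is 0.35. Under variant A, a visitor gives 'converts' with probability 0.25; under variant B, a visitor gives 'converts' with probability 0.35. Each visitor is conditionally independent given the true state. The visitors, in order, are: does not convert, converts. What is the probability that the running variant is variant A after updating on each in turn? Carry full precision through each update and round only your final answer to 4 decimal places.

After 'does not convert': P(A) = 0.75·0.3500 / (0.75·0.3500 + 0.65·0.6500) ≈ 0.3832
After 'converts': P(A) = 0.25·0.3832 / (0.25·0.3832 + 0.35·0.6168) ≈ 0.3074

0.3074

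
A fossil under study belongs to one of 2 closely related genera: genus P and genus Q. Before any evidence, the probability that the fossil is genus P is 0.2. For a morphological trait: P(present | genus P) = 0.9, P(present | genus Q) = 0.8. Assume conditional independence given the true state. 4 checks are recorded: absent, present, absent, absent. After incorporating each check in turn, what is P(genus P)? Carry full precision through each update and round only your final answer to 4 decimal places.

After 'absent': P(genus P) = 0.1·0.2000 / (0.1·0.2000 + 0.2·0.8000) ≈ 0.1111
After 'present': P(genus P) = 0.9·0.1111 / (0.9·0.1111 + 0.8·0.8889) ≈ 0.1233
After 'absent': P(genus P) = 0.1·0.1233 / (0.1·0.1233 + 0.2·0.8767) ≈ 0.0657
After 'absent': P(genus P) = 0.1·0.0657 / (0.1·0.0657 + 0.2·0.9343) ≈ 0.0340

0.0340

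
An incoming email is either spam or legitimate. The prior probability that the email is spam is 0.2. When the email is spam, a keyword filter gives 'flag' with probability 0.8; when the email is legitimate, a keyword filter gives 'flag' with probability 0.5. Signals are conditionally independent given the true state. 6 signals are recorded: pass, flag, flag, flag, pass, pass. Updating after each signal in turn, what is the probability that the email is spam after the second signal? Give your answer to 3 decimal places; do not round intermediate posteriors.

0.138

Each posterior becomes the prior for the next update.
After 'pass': P(spam) = 0.2·0.2000 / (0.2·0.2000 + 0.5·0.8000) ≈ 0.0909
After 'flag': P(spam) = 0.8·0.0909 / (0.8·0.0909 + 0.5·0.9091) ≈ 0.1379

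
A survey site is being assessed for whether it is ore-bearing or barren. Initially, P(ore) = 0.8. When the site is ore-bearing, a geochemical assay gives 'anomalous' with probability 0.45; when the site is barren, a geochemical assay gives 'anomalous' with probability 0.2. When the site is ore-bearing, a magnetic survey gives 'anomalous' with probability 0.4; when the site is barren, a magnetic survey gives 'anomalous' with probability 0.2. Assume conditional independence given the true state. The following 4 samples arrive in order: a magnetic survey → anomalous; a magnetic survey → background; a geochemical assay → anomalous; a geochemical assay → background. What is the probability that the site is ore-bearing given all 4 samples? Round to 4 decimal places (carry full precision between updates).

0.9027

After a magnetic survey='anomalous': P(ore) = 0.4·0.8000 / (0.4·0.8000 + 0.2·0.2000) ≈ 0.8889
After a magnetic survey='background': P(ore) = 0.6·0.8889 / (0.6·0.8889 + 0.8·0.1111) ≈ 0.8571
After a geochemical assay='anomalous': P(ore) = 0.45·0.8571 / (0.45·0.8571 + 0.2·0.1429) ≈ 0.9310
After a geochemical assay='background': P(ore) = 0.55·0.9310 / (0.55·0.9310 + 0.8·0.0690) ≈ 0.9027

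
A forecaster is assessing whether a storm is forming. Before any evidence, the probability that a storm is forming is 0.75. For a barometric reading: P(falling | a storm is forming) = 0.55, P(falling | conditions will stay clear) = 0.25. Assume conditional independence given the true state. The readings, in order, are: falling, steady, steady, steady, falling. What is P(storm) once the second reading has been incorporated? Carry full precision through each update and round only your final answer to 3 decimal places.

0.798

After 'falling': P(storm) = 0.55·0.7500 / (0.55·0.7500 + 0.25·0.2500) ≈ 0.8684
After 'steady': P(storm) = 0.45·0.8684 / (0.45·0.8684 + 0.75·0.1316) ≈ 0.7984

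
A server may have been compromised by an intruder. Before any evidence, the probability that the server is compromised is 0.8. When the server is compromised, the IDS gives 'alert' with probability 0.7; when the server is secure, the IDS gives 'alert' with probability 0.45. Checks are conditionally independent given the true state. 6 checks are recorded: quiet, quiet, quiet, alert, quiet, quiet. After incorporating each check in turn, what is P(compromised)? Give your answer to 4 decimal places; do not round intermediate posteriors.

Apply Bayes' rule sequentially, carrying P(compromised) forward.
After 'quiet': P(compromised) = 0.3·0.8000 / (0.3·0.8000 + 0.55·0.2000) ≈ 0.6857
After 'quiet': P(compromised) = 0.3·0.6857 / (0.3·0.6857 + 0.55·0.3143) ≈ 0.5434
After 'quiet': P(compromised) = 0.3·0.5434 / (0.3·0.5434 + 0.55·0.4566) ≈ 0.3936
After 'alert': P(compromised) = 0.7·0.3936 / (0.7·0.3936 + 0.45·0.6064) ≈ 0.5024
After 'quiet': P(compromised) = 0.3·0.5024 / (0.3·0.5024 + 0.55·0.4976) ≈ 0.3552
After 'quiet': P(compromised) = 0.3·0.3552 / (0.3·0.3552 + 0.55·0.6448) ≈ 0.2310

0.2310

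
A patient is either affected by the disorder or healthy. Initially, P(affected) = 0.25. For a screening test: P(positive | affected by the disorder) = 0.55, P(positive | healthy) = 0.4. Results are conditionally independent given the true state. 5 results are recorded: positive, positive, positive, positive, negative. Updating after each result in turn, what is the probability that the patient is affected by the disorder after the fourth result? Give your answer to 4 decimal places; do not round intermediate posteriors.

0.5437

After 'positive': P(affected) = 0.55·0.2500 / (0.55·0.2500 + 0.4·0.7500) ≈ 0.3143
After 'positive': P(affected) = 0.55·0.3143 / (0.55·0.3143 + 0.4·0.6857) ≈ 0.3866
After 'positive': P(affected) = 0.55·0.3866 / (0.55·0.3866 + 0.4·0.6134) ≈ 0.4642
After 'positive': P(affected) = 0.55·0.4642 / (0.55·0.4642 + 0.4·0.5358) ≈ 0.5437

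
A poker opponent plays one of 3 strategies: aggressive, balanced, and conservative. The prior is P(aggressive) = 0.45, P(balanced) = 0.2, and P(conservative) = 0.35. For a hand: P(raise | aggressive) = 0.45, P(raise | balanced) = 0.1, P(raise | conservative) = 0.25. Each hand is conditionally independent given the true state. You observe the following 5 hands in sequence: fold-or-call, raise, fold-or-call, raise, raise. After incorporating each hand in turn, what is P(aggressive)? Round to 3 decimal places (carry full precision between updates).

0.793

Each posterior becomes the prior for the next update.
After 'fold-or-call': normaliser = 0.55·0.4500 + 0.9·0.2000 + 0.75·0.3500; P(aggressive) ≈ 0.3587, P(balanced) ≈ 0.2609, P(conservative) ≈ 0.3804
After 'raise': normaliser = 0.45·0.3587 + 0.1·0.2609 + 0.25·0.3804; P(aggressive) ≈ 0.5712, P(balanced) ≈ 0.0923, P(conservative) ≈ 0.3365
After 'fold-or-call': normaliser = 0.55·0.5712 + 0.9·0.0923 + 0.75·0.3365; P(aggressive) ≈ 0.4836, P(balanced) ≈ 0.1279, P(conservative) ≈ 0.3885
After 'raise': normaliser = 0.45·0.4836 + 0.1·0.1279 + 0.25·0.3885; P(aggressive) ≈ 0.6644, P(balanced) ≈ 0.0390, P(conservative) ≈ 0.2966
After 'raise': normaliser = 0.45·0.6644 + 0.1·0.0390 + 0.25·0.2966; P(aggressive) ≈ 0.7930, P(balanced) ≈ 0.0104, P(conservative) ≈ 0.1967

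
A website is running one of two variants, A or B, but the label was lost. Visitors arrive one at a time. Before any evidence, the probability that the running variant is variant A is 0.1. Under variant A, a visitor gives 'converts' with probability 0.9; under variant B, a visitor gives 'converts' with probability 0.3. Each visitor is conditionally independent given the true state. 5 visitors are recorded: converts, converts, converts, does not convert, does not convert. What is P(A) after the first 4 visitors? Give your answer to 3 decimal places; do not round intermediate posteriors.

After 'converts': P(A) = 0.9·0.1000 / (0.9·0.1000 + 0.3·0.9000) ≈ 0.2500
After 'converts': P(A) = 0.9·0.2500 / (0.9·0.2500 + 0.3·0.7500) ≈ 0.5000
After 'converts': P(A) = 0.9·0.5000 / (0.9·0.5000 + 0.3·0.5000) ≈ 0.7500
After 'does not convert': P(A) = 0.1·0.7500 / (0.1·0.7500 + 0.7·0.2500) ≈ 0.3000

0.300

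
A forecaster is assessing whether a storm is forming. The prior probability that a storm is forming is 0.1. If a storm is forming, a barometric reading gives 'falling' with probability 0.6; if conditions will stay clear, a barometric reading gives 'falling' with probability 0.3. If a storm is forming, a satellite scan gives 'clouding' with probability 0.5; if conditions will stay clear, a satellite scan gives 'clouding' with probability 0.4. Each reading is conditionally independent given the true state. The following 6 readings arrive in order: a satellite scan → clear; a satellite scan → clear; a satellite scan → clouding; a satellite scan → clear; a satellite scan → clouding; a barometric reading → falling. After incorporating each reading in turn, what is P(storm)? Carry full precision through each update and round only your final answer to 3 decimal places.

0.167

Apply Bayes' rule sequentially, carrying P(storm) forward.
After a satellite scan='clear': P(storm) = 0.5·0.1000 / (0.5·0.1000 + 0.6·0.9000) ≈ 0.0847
After a satellite scan='clear': P(storm) = 0.5·0.0847 / (0.5·0.0847 + 0.6·0.9153) ≈ 0.0716
After a satellite scan='clouding': P(storm) = 0.5·0.0716 / (0.5·0.0716 + 0.4·0.9284) ≈ 0.0880
After a satellite scan='clear': P(storm) = 0.5·0.0880 / (0.5·0.0880 + 0.6·0.9120) ≈ 0.0744
After a satellite scan='clouding': P(storm) = 0.5·0.0744 / (0.5·0.0744 + 0.4·0.9256) ≈ 0.0913
After a barometric reading='falling': P(storm) = 0.6·0.0913 / (0.6·0.0913 + 0.3·0.9087) ≈ 0.1673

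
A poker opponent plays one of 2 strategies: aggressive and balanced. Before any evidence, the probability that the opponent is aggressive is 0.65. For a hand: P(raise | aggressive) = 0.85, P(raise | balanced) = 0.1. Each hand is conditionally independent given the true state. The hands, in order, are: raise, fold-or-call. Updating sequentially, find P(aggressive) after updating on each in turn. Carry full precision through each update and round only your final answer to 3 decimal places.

0.725

After 'raise': P(aggressive) = 0.85·0.6500 / (0.85·0.6500 + 0.1·0.3500) ≈ 0.9404
After 'fold-or-call': P(aggressive) = 0.15·0.9404 / (0.15·0.9404 + 0.9·0.0596) ≈ 0.7246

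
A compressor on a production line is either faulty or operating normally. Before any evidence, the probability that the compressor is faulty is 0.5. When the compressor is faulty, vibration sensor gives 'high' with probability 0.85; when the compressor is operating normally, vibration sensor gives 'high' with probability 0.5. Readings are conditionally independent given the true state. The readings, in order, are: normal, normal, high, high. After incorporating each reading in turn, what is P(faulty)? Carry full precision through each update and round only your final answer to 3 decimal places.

0.206

After 'normal': P(faulty) = 0.15·0.5000 / (0.15·0.5000 + 0.5·0.5000) ≈ 0.2308
After 'normal': P(faulty) = 0.15·0.2308 / (0.15·0.2308 + 0.5·0.7692) ≈ 0.0826
After 'high': P(faulty) = 0.85·0.0826 / (0.85·0.0826 + 0.5·0.9174) ≈ 0.1327
After 'high': P(faulty) = 0.85·0.1327 / (0.85·0.1327 + 0.5·0.8673) ≈ 0.2064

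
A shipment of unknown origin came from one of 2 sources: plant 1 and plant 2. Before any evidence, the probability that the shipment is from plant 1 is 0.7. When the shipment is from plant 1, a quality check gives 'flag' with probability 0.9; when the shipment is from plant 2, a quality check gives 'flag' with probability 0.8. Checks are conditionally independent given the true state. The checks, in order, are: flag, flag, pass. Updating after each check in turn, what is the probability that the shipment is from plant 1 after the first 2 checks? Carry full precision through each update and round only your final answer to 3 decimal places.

After 'flag': P(plant 1) = 0.9·0.7000 / (0.9·0.7000 + 0.8·0.3000) ≈ 0.7241
After 'flag': P(plant 1) = 0.9·0.7241 / (0.9·0.7241 + 0.8·0.2759) ≈ 0.7470

0.747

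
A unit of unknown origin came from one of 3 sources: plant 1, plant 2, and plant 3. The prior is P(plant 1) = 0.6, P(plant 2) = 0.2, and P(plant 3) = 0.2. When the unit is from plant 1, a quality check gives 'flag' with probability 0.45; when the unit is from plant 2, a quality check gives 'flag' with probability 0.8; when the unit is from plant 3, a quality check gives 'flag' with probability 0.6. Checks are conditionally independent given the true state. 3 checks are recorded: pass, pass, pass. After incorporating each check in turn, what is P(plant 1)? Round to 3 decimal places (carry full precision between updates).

0.874

Each posterior becomes the prior for the next update.
After 'pass': normaliser = 0.55·0.6000 + 0.2·0.2000 + 0.4·0.2000; P(plant 1) ≈ 0.7333, P(plant 2) ≈ 0.0889, P(plant 3) ≈ 0.1778
After 'pass': normaliser = 0.55·0.7333 + 0.2·0.0889 + 0.4·0.1778; P(plant 1) ≈ 0.8194, P(plant 2) ≈ 0.0361, P(plant 3) ≈ 0.1445
After 'pass': normaliser = 0.55·0.8194 + 0.2·0.0361 + 0.4·0.1445; P(plant 1) ≈ 0.8739, P(plant 2) ≈ 0.0140, P(plant 3) ≈ 0.1121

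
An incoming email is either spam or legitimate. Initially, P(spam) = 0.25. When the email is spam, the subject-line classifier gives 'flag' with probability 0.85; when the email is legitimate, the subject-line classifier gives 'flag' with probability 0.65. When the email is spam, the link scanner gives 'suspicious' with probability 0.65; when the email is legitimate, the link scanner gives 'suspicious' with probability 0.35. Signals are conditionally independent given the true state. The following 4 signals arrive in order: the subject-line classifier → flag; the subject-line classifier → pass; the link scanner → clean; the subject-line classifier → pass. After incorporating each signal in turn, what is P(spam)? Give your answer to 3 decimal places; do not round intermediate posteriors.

Each posterior becomes the prior for the next update.
After the subject-line classifier='flag': P(spam) = 0.85·0.2500 / (0.85·0.2500 + 0.65·0.7500) ≈ 0.3036
After the subject-line classifier='pass': P(spam) = 0.15·0.3036 / (0.15·0.3036 + 0.35·0.6964) ≈ 0.1574
After the link scanner='clean': P(spam) = 0.35·0.1574 / (0.35·0.1574 + 0.65·0.8426) ≈ 0.0914
After the subject-line classifier='pass': P(spam) = 0.15·0.0914 / (0.15·0.0914 + 0.35·0.9086) ≈ 0.0413

0.041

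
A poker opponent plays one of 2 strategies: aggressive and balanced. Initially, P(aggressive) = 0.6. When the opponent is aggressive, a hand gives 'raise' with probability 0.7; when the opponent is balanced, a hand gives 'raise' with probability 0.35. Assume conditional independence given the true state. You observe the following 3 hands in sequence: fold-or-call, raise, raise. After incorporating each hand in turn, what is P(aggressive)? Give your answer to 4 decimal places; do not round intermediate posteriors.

0.7347

After 'fold-or-call': P(aggressive) = 0.3·0.6000 / (0.3·0.6000 + 0.65·0.4000) ≈ 0.4091
After 'raise': P(aggressive) = 0.7·0.4091 / (0.7·0.4091 + 0.35·0.5909) ≈ 0.5806
After 'raise': P(aggressive) = 0.7·0.5806 / (0.7·0.5806 + 0.35·0.4194) ≈ 0.7347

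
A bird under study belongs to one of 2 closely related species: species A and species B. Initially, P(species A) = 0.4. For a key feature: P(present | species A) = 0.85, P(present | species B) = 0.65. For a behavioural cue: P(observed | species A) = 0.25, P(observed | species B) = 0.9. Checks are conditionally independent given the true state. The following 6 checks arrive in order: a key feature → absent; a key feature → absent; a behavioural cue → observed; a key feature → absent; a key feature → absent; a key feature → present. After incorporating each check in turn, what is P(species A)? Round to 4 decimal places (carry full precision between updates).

After a key feature='absent': P(species A) = 0.15·0.4000 / (0.15·0.4000 + 0.35·0.6000) ≈ 0.2222
After a key feature='absent': P(species A) = 0.15·0.2222 / (0.15·0.2222 + 0.35·0.7778) ≈ 0.1091
After a behavioural cue='observed': P(species A) = 0.25·0.1091 / (0.25·0.1091 + 0.9·0.8909) ≈ 0.0329
After a key feature='absent': P(species A) = 0.15·0.0329 / (0.15·0.0329 + 0.35·0.9671) ≈ 0.0144
After a key feature='absent': P(species A) = 0.15·0.0144 / (0.15·0.0144 + 0.35·0.9856) ≈ 0.0062
After a key feature='present': P(species A) = 0.85·0.0062 / (0.85·0.0062 + 0.65·0.9938) ≈ 0.0081

0.0081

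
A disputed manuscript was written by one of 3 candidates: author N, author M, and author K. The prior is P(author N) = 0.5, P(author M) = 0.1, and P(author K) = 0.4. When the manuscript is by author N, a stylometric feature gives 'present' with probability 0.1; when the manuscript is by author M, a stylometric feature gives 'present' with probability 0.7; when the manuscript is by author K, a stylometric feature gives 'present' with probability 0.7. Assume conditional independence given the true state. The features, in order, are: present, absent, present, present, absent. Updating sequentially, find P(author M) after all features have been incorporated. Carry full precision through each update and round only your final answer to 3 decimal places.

0.195

After 'present': normaliser = 0.1·0.5000 + 0.7·0.1000 + 0.7·0.4000; P(author N) ≈ 0.1250, P(author M) ≈ 0.1750, P(author K) ≈ 0.7000
After 'absent': normaliser = 0.9·0.1250 + 0.3·0.1750 + 0.3·0.7000; P(author N) ≈ 0.3000, P(author M) ≈ 0.1400, P(author K) ≈ 0.5600
After 'present': normaliser = 0.1·0.3000 + 0.7·0.1400 + 0.7·0.5600; P(author N) ≈ 0.0577, P(author M) ≈ 0.1885, P(author K) ≈ 0.7538
After 'present': normaliser = 0.1·0.0577 + 0.7·0.1885 + 0.7·0.7538; P(author N) ≈ 0.0087, P(author M) ≈ 0.1983, P(author K) ≈ 0.7931
After 'absent': normaliser = 0.9·0.0087 + 0.3·0.1983 + 0.3·0.7931; P(author N) ≈ 0.0256, P(author M) ≈ 0.1949, P(author K) ≈ 0.7795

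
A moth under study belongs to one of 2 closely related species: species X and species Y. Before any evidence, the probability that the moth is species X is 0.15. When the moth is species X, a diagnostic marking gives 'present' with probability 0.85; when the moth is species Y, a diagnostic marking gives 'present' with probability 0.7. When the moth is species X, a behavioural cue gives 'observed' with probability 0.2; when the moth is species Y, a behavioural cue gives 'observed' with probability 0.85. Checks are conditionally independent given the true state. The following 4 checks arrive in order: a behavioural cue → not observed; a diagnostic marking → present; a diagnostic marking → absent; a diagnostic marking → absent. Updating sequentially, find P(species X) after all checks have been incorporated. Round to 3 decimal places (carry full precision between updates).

0.222

After a behavioural cue='not observed': P(species X) = 0.8·0.1500 / (0.8·0.1500 + 0.15·0.8500) ≈ 0.4848
After a diagnostic marking='present': P(species X) = 0.85·0.4848 / (0.85·0.4848 + 0.7·0.5152) ≈ 0.5333
After a diagnostic marking='absent': P(species X) = 0.15·0.5333 / (0.15·0.5333 + 0.3·0.4667) ≈ 0.3636
After a diagnostic marking='absent': P(species X) = 0.15·0.3636 / (0.15·0.3636 + 0.3·0.6364) ≈ 0.2222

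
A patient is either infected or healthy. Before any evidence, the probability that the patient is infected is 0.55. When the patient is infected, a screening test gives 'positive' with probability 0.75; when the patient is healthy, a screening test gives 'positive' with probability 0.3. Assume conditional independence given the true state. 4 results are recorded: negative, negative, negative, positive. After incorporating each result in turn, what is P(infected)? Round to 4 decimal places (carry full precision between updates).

0.1222

Each posterior becomes the prior for the next update.
After 'negative': P(infected) = 0.25·0.5500 / (0.25·0.5500 + 0.7·0.4500) ≈ 0.3039
After 'negative': P(infected) = 0.25·0.3039 / (0.25·0.3039 + 0.7·0.6961) ≈ 0.1349
After 'negative': P(infected) = 0.25·0.1349 / (0.25·0.1349 + 0.7·0.8651) ≈ 0.0527
After 'positive': P(infected) = 0.75·0.0527 / (0.75·0.0527 + 0.3·0.9473) ≈ 0.1222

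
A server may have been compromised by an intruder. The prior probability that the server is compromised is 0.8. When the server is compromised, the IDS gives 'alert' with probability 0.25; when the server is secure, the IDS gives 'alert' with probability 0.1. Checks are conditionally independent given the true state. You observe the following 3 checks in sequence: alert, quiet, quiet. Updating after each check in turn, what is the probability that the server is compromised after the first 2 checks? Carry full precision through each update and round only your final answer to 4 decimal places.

After 'alert': P(compromised) = 0.25·0.8000 / (0.25·0.8000 + 0.1·0.2000) ≈ 0.9091
After 'quiet': P(compromised) = 0.75·0.9091 / (0.75·0.9091 + 0.9·0.0909) ≈ 0.8929

0.8929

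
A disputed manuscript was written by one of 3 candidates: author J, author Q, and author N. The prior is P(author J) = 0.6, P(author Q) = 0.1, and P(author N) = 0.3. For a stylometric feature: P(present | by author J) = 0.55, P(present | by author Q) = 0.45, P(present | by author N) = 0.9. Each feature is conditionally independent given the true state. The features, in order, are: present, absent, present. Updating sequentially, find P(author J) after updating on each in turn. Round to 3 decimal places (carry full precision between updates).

After 'present': normaliser = 0.55·0.6000 + 0.45·0.1000 + 0.9·0.3000; P(author J) ≈ 0.5116, P(author Q) ≈ 0.0698, P(author N) ≈ 0.4186
After 'absent': normaliser = 0.45·0.5116 + 0.55·0.0698 + 0.1·0.4186; P(author J) ≈ 0.7416, P(author Q) ≈ 0.1236, P(author N) ≈ 0.1348
After 'present': normaliser = 0.55·0.7416 + 0.45·0.1236 + 0.9·0.1348; P(author J) ≈ 0.6974, P(author Q) ≈ 0.0951, P(author N) ≈ 0.2075

0.697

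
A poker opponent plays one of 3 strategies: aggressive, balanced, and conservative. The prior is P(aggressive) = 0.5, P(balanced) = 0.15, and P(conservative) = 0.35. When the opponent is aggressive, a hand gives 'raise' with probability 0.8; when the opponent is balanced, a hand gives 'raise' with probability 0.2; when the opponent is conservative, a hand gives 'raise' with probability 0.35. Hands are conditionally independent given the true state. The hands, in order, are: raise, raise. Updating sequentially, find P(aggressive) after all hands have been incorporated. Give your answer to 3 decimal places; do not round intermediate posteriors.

After 'raise': normaliser = 0.8·0.5000 + 0.2·0.1500 + 0.35·0.3500; P(aggressive) ≈ 0.7240, P(balanced) ≈ 0.0543, P(conservative) ≈ 0.2217
After 'raise': normaliser = 0.8·0.7240 + 0.2·0.0543 + 0.35·0.2217; P(aggressive) ≈ 0.8675, P(balanced) ≈ 0.0163, P(conservative) ≈ 0.1162

0.868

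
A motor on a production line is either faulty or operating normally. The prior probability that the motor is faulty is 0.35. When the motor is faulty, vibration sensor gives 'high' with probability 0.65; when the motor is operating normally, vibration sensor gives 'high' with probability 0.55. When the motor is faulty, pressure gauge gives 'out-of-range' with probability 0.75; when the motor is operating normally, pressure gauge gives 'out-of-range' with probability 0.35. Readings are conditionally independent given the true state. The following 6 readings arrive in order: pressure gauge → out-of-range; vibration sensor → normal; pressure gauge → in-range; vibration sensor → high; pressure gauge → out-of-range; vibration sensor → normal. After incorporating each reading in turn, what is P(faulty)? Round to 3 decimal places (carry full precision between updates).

0.405

After pressure gauge='out-of-range': P(faulty) = 0.75·0.3500 / (0.75·0.3500 + 0.35·0.6500) ≈ 0.5357
After vibration sensor='normal': P(faulty) = 0.35·0.5357 / (0.35·0.5357 + 0.45·0.4643) ≈ 0.4730
After pressure gauge='in-range': P(faulty) = 0.25·0.4730 / (0.25·0.4730 + 0.65·0.5270) ≈ 0.2566
After vibration sensor='high': P(faulty) = 0.65·0.2566 / (0.65·0.2566 + 0.55·0.7434) ≈ 0.2897
After pressure gauge='out-of-range': P(faulty) = 0.75·0.2897 / (0.75·0.2897 + 0.35·0.7103) ≈ 0.4664
After vibration sensor='normal': P(faulty) = 0.35·0.4664 / (0.35·0.4664 + 0.45·0.5336) ≈ 0.4047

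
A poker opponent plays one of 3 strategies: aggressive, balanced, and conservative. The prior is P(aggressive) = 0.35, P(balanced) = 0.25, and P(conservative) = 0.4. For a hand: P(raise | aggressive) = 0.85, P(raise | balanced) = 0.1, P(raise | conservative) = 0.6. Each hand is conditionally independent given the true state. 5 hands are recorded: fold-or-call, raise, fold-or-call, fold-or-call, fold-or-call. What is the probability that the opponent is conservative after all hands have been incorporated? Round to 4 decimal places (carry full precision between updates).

0.2707

After 'fold-or-call': normaliser = 0.15·0.3500 + 0.9·0.2500 + 0.4·0.4000; P(aggressive) ≈ 0.1200, P(balanced) ≈ 0.5143, P(conservative) ≈ 0.3657
After 'raise': normaliser = 0.85·0.1200 + 0.1·0.5143 + 0.6·0.3657; P(aggressive) ≈ 0.2736, P(balanced) ≈ 0.1379, P(conservative) ≈ 0.5885
After 'fold-or-call': normaliser = 0.15·0.2736 + 0.9·0.1379 + 0.4·0.5885; P(aggressive) ≈ 0.1024, P(balanced) ≈ 0.3099, P(conservative) ≈ 0.5877
After 'fold-or-call': normaliser = 0.15·0.1024 + 0.9·0.3099 + 0.4·0.5877; P(aggressive) ≈ 0.0290, P(balanced) ≈ 0.5269, P(conservative) ≈ 0.4441
After 'fold-or-call': normaliser = 0.15·0.0290 + 0.9·0.5269 + 0.4·0.4441; P(aggressive) ≈ 0.0066, P(balanced) ≈ 0.7227, P(conservative) ≈ 0.2707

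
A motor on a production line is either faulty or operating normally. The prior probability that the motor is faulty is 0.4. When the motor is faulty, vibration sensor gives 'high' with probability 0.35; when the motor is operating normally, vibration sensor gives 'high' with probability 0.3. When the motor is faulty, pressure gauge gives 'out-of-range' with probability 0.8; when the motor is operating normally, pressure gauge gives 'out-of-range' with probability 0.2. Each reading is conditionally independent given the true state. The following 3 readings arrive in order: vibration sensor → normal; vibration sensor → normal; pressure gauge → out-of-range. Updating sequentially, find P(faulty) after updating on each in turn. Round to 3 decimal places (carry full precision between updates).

0.697

After vibration sensor='normal': P(faulty) = 0.65·0.4000 / (0.65·0.4000 + 0.7·0.6000) ≈ 0.3824
After vibration sensor='normal': P(faulty) = 0.65·0.3824 / (0.65·0.3824 + 0.7·0.6176) ≈ 0.3650
After pressure gauge='out-of-range': P(faulty) = 0.8·0.3650 / (0.8·0.3650 + 0.2·0.6350) ≈ 0.6969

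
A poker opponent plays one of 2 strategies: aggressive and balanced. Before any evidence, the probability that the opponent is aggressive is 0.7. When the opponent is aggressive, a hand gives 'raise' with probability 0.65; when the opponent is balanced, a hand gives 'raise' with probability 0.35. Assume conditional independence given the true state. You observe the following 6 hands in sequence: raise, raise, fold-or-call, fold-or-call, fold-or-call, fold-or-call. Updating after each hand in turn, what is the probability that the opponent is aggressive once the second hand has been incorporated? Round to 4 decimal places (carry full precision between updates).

Apply Bayes' rule sequentially, carrying P(aggressive) forward.
After 'raise': P(aggressive) = 0.65·0.7000 / (0.65·0.7000 + 0.35·0.3000) ≈ 0.8125
After 'raise': P(aggressive) = 0.65·0.8125 / (0.65·0.8125 + 0.35·0.1875) ≈ 0.8895

0.8895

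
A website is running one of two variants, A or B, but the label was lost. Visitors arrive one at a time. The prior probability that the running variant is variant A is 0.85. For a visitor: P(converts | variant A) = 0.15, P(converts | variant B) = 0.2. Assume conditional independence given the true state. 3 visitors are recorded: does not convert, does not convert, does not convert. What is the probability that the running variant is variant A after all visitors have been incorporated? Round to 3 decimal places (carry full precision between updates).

0.872

After 'does not convert': P(A) = 0.85·0.8500 / (0.85·0.8500 + 0.8·0.1500) ≈ 0.8576
After 'does not convert': P(A) = 0.85·0.8576 / (0.85·0.8576 + 0.8·0.1424) ≈ 0.8648
After 'does not convert': P(A) = 0.85·0.8648 / (0.85·0.8648 + 0.8·0.1352) ≈ 0.8717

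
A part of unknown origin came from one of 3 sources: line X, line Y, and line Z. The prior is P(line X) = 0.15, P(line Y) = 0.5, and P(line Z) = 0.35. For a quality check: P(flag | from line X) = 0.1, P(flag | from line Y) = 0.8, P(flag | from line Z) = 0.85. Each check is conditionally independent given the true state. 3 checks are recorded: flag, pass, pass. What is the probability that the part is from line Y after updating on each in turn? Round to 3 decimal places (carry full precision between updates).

0.459

After 'flag': normaliser = 0.1·0.1500 + 0.8·0.5000 + 0.85·0.3500; P(line X) ≈ 0.0211, P(line Y) ≈ 0.5614, P(line Z) ≈ 0.4175
After 'pass': normaliser = 0.9·0.0211 + 0.2·0.5614 + 0.15·0.4175; P(line X) ≈ 0.0977, P(line Y) ≈ 0.5792, P(line Z) ≈ 0.3231
After 'pass': normaliser = 0.9·0.0977 + 0.2·0.5792 + 0.15·0.3231; P(line X) ≈ 0.3487, P(line Y) ≈ 0.4592, P(line Z) ≈ 0.1921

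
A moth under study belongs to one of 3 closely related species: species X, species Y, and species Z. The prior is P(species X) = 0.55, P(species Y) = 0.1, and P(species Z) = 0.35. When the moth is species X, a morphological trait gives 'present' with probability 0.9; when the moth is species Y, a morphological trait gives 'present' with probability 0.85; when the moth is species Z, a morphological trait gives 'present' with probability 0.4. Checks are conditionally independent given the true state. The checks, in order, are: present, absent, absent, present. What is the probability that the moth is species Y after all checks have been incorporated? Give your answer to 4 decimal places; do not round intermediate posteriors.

0.0620

Each posterior becomes the prior for the next update.
After 'present': normaliser = 0.9·0.5500 + 0.85·0.1000 + 0.4·0.3500; P(species X) ≈ 0.6875, P(species Y) ≈ 0.1181, P(species Z) ≈ 0.1944
After 'absent': normaliser = 0.1·0.6875 + 0.15·0.1181 + 0.6·0.1944; P(species X) ≈ 0.3385, P(species Y) ≈ 0.0872, P(species Z) ≈ 0.5744
After 'absent': normaliser = 0.1·0.3385 + 0.15·0.0872 + 0.6·0.5744; P(species X) ≈ 0.0864, P(species Y) ≈ 0.0334, P(species Z) ≈ 0.8802
After 'present': normaliser = 0.9·0.0864 + 0.85·0.0334 + 0.4·0.8802; P(species X) ≈ 0.1698, P(species Y) ≈ 0.0620, P(species Z) ≈ 0.7683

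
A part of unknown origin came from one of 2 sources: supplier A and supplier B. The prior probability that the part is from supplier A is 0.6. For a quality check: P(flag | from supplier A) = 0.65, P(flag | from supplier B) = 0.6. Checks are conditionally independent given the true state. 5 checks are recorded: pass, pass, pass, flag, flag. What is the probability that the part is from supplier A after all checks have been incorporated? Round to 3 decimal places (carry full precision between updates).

0.541

After 'pass': P(supplier A) = 0.35·0.6000 / (0.35·0.6000 + 0.4·0.4000) ≈ 0.5676
After 'pass': P(supplier A) = 0.35·0.5676 / (0.35·0.5676 + 0.4·0.4324) ≈ 0.5345
After 'pass': P(supplier A) = 0.35·0.5345 / (0.35·0.5345 + 0.4·0.4655) ≈ 0.5012
After 'flag': P(supplier A) = 0.65·0.5012 / (0.65·0.5012 + 0.6·0.4988) ≈ 0.5212
After 'flag': P(supplier A) = 0.65·0.5212 / (0.65·0.5212 + 0.6·0.4788) ≈ 0.5411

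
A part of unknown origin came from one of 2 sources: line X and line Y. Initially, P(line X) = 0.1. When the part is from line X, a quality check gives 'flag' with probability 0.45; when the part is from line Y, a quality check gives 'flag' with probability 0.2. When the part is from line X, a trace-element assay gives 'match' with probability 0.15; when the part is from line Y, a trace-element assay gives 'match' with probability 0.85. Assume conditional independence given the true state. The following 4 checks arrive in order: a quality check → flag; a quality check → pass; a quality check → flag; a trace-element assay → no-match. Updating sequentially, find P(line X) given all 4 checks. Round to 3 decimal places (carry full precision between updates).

0.687

After a quality check='flag': P(line X) = 0.45·0.1000 / (0.45·0.1000 + 0.2·0.9000) ≈ 0.2000
After a quality check='pass': P(line X) = 0.55·0.2000 / (0.55·0.2000 + 0.8·0.8000) ≈ 0.1467
After a quality check='flag': P(line X) = 0.45·0.1467 / (0.45·0.1467 + 0.2·0.8533) ≈ 0.2789
After a trace-element assay='no-match': P(line X) = 0.85·0.2789 / (0.85·0.2789 + 0.15·0.7211) ≈ 0.6867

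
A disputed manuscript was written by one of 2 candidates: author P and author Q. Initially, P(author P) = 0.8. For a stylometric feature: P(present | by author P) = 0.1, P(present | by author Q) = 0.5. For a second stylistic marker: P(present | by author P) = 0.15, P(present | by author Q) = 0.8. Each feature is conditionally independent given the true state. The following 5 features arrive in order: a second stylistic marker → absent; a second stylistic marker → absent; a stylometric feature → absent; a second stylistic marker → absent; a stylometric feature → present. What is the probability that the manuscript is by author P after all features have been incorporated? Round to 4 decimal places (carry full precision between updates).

0.9910

After a second stylistic marker='absent': P(author P) = 0.85·0.8000 / (0.85·0.8000 + 0.2·0.2000) ≈ 0.9444
After a second stylistic marker='absent': P(author P) = 0.85·0.9444 / (0.85·0.9444 + 0.2·0.0556) ≈ 0.9863
After a stylometric feature='absent': P(author P) = 0.9·0.9863 / (0.9·0.9863 + 0.5·0.0137) ≈ 0.9924
After a second stylistic marker='absent': P(author P) = 0.85·0.9924 / (0.85·0.9924 + 0.2·0.0076) ≈ 0.9982
After a stylometric feature='present': P(author P) = 0.1·0.9982 / (0.1·0.9982 + 0.5·0.0018) ≈ 0.9910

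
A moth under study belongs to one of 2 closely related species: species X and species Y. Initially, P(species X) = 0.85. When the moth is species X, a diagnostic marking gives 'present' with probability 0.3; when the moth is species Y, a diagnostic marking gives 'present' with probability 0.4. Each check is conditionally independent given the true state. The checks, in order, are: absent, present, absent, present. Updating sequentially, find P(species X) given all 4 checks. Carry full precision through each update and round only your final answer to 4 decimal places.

After 'absent': P(species X) = 0.7·0.8500 / (0.7·0.8500 + 0.6·0.1500) ≈ 0.8686
After 'present': P(species X) = 0.3·0.8686 / (0.3·0.8686 + 0.4·0.1314) ≈ 0.8322
After 'absent': P(species X) = 0.7·0.8322 / (0.7·0.8322 + 0.6·0.1678) ≈ 0.8526
After 'present': P(species X) = 0.3·0.8526 / (0.3·0.8526 + 0.4·0.1474) ≈ 0.8127

0.8127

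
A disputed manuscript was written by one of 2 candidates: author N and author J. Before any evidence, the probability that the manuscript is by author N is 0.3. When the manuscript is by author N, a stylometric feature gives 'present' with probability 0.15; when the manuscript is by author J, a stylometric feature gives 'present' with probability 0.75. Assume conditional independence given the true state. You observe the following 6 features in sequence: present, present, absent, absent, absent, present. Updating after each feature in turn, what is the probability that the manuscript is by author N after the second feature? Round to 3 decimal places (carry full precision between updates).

0.017

Apply Bayes' rule sequentially, carrying P(author N) forward.
After 'present': P(author N) = 0.15·0.3000 / (0.15·0.3000 + 0.75·0.7000) ≈ 0.0789
After 'present': P(author N) = 0.15·0.0789 / (0.15·0.0789 + 0.75·0.9211) ≈ 0.0169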